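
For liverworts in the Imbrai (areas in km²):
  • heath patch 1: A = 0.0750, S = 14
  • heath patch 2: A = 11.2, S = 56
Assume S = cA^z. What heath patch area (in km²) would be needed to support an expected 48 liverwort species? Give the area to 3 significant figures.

6.42 km²

z = ln(56/14) / ln(11.2/0.075) = 1.3863 / 5.0062 = 0.2769
c = 14 / 0.075^0.2769 = 14 / 0.4881 = 28.68
A = (48/28.68)^(1/0.2769) ⇒ ln A = ln(1.673)/0.2769 = 1.8592
A = e^1.8592 ≈ 6.419 km²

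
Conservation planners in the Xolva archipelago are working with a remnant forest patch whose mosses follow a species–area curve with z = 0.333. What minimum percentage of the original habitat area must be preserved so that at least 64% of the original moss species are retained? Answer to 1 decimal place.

26.2%

Need (A_new/A_old)^0.333 = 0.64, so A_new/A_old = 0.64^(1/0.333) = 0.64^3.003
ln(A_new/A_old) = ln 0.64 / 0.333 = -0.4463 / 0.333 = -1.3402
A_new/A_old = e^-1.3402 ≈ 0.2618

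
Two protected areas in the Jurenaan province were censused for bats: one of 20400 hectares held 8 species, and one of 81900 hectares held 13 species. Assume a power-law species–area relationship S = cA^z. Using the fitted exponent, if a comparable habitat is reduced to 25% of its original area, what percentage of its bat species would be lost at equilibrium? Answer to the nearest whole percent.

z = ln(13/8) / ln(81900/20400) = 0.4855 / 1.3900 = 0.3493
S_new/S_old = (A_new/A_old)^z = 0.25^0.3493 = exp(0.3493 × -1.3863) = 0.6162
Fraction lost = 1 − 0.6162 = 0.3838

38%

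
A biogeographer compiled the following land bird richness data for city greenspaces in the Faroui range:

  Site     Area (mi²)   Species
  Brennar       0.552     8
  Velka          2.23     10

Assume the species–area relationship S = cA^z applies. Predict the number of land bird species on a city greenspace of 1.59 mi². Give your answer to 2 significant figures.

9.5

z = ln(10/8) / ln(2.23/0.552) = 0.2231 / 1.3962 = 0.1598
c = 8 / 0.552^0.1598 = 8 / 0.9094 = 8.797
S₃ = 8.797 × 1.59^0.1598 = 8.797 × 1.077 ≈ 9.474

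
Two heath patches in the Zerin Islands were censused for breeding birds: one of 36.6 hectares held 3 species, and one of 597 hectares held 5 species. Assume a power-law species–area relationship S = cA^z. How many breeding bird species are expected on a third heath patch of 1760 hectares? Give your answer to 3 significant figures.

z = ln(5/3) / ln(597/36.6) = 0.5108 / 2.7919 = 0.1830
c = 3 / 36.6^0.1830 = 3 / 1.932 = 1.553
S₃ = 1.553 × 1760^0.1830 = 1.553 × 3.925 ≈ 6.094

6.09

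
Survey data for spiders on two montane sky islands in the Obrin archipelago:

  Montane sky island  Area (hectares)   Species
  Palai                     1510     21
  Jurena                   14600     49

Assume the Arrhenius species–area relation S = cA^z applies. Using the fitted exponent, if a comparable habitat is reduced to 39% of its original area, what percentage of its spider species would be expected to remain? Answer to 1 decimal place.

70.4%

z = ln(49/21) / ln(14600/1510) = 0.8473 / 2.2689 = 0.3734
S_new/S_old = (A_new/A_old)^z = 0.39^0.3734 = exp(0.3734 × -0.9416) = 0.7035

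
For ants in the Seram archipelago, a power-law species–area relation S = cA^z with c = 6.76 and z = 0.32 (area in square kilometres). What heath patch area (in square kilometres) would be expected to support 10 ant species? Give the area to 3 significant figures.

3.40 square kilometres

10 = 6.76 × A^0.32  ⇒  A^0.32 = 10/6.76 = 1.479
ln A = ln(1.479) / 0.32 = 0.3916 / 0.32 = 1.2236
A = e^1.2236 ≈ 3.4 square kilometres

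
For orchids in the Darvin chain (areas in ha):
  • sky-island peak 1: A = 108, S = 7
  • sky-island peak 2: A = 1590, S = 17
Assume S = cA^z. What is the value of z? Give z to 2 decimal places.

0.33

Taking logs: ln S = ln c + z ln A, so z = (ln S₂ − ln S₁)/(ln A₂ − ln A₁).
z = ln(17/7) / ln(1590/108) = ln(2.429) / ln(14.72) = 0.8873 / 2.6894 = 0.3299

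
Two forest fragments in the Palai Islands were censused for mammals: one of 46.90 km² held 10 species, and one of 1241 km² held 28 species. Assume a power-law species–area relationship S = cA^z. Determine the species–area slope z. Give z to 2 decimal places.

Taking logs: ln S = ln c + z ln A, so z = (ln S₂ − ln S₁)/(ln A₂ − ln A₁).
z = ln(28/10) / ln(1241/46.9) = ln(2.8) / ln(26.46) = 1.0296 / 3.2757 = 0.3143

0.31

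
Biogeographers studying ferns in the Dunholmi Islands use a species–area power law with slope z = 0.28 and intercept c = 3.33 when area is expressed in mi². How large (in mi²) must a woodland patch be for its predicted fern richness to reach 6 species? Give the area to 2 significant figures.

6 = 3.33 × A^0.28  ⇒  A^0.28 = 6/3.33 = 1.802
ln A = ln(1.802) / 0.28 = 0.5888 / 0.28 = 2.1028
A = e^2.1028 ≈ 8.189 mi²

8.2 mi²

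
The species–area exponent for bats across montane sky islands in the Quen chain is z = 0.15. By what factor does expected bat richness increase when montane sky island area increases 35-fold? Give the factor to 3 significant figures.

1.70

S₂/S₁ = (A₂/A₁)^z = 35^0.15
ln(S₂/S₁) = 0.15 × ln 35 = 0.15 × 3.5553 = 0.5333
S₂/S₁ = e^0.5333 ≈ 1.705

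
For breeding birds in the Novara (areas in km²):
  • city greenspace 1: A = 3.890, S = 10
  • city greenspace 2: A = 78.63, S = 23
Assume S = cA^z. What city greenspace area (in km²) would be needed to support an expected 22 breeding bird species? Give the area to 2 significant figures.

67 km²

z = ln(23/10) / ln(78.63/3.89) = 0.8329 / 3.0063 = 0.2771
c = 10 / 3.89^0.2771 = 10 / 1.457 = 6.864
A = (22/6.864)^(1/0.2771) ⇒ ln A = ln(3.205)/0.2771 = 4.2043
A = e^4.2043 ≈ 66.97 km²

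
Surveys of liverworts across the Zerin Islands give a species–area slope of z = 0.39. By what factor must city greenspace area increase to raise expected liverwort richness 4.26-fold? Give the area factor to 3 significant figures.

(A₂/A₁)^0.39 = 4.26, so A₂/A₁ = 4.26^(1/0.39) = 4.26^2.564
ln(A₂/A₁) = ln 4.26 / 0.39 = 1.4493 / 0.39 = 3.7161
A₂/A₁ = e^3.7161 ≈ 41.1

41.1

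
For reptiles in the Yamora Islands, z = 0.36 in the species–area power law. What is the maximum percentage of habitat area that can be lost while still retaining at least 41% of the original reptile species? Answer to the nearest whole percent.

Need (A_new/A_old)^0.36 = 0.41, so A_new/A_old = 0.41^(1/0.36) = 0.41^2.778
ln(A_new/A_old) = ln 0.41 / 0.36 = -0.8916 / 0.36 = -2.4767
A_new/A_old = e^-2.4767 ≈ 0.08402
Fraction that can be lost = 1 − 0.08402 = 0.916

92%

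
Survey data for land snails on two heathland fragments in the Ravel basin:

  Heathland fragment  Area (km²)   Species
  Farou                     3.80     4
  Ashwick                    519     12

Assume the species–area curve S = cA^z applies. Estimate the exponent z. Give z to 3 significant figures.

Taking logs: ln S = ln c + z ln A, so z = (ln S₂ − ln S₁)/(ln A₂ − ln A₁).
z = ln(12/4) / ln(519/3.8) = ln(3) / ln(136.6) = 1.0986 / 4.9169 = 0.2234

0.223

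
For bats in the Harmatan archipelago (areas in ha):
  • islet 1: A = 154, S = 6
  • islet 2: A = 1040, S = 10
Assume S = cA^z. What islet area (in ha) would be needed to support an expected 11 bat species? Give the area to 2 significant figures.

1500 ha

z = ln(10/6) / ln(1040/154) = 0.5108 / 1.9100 = 0.2674
c = 6 / 154^0.2674 = 6 / 3.846 = 1.56
A = (11/1.56)^(1/0.2674) ⇒ ln A = ln(7.052)/0.2674 = 7.3033
A = e^7.3033 ≈ 1485 ha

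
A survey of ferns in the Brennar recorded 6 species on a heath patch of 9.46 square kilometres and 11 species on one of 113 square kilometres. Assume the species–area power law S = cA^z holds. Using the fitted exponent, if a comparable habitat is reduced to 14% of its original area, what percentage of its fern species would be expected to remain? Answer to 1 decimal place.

61.8%

z = ln(11/6) / ln(113/9.46) = 0.6061 / 2.4803 = 0.2444
S_new/S_old = (A_new/A_old)^z = 0.14^0.2444 = exp(0.2444 × -1.9661) = 0.6185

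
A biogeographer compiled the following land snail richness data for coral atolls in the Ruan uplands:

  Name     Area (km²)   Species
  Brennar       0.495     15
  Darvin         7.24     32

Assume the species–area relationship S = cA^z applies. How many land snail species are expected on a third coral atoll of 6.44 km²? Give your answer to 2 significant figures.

z = ln(32/15) / ln(7.24/0.495) = 0.7577 / 2.6828 = 0.2824
c = 15 / 0.495^0.2824 = 15 / 0.8199 = 18.3
S₃ = 18.3 × 6.44^0.2824 = 18.3 × 1.692 ≈ 30.96

31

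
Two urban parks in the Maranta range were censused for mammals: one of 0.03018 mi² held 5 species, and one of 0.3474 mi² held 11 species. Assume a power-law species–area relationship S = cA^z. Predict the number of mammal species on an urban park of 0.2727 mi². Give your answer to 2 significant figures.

z = ln(11/5) / ln(0.3474/0.03018) = 0.7885 / 2.4433 = 0.3227
c = 5 / 0.03018^0.3227 = 5 / 0.3231 = 15.47
S₃ = 15.47 × 0.2727^0.3227 = 15.47 × 0.6575 ≈ 10.17

10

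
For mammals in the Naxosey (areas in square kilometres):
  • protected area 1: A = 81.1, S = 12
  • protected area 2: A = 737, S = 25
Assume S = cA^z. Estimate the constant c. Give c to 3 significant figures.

2.78

z = ln(S₂/S₁) / ln(A₂/A₁) = ln(25/12) / ln(737/81.1) = 0.7340 / 2.2069 = 0.3326
c = S₁ / A₁^z = 12 / 81.1^0.3326 = 12 / 4.314 = 2.782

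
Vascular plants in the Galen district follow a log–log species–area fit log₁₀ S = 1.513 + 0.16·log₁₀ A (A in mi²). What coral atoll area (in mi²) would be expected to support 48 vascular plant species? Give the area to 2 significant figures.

11 mi²

48 = 32.58 × A^0.16  ⇒  A^0.16 = 48/32.58 = 1.473
ln A = ln(1.473) / 0.16 = 0.3874 / 0.16 = 2.4212
A = e^2.4212 ≈ 11.26 mi²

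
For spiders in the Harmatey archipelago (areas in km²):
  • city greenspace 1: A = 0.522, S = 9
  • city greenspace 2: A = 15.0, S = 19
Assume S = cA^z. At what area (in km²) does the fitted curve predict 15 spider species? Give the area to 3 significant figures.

5.18 km²

z = ln(19/9) / ln(15/0.522) = 0.7472 / 3.3581 = 0.2225
c = 9 / 0.522^0.2225 = 9 / 0.8653 = 10.4
A = (15/10.4)^(1/0.2225) ⇒ ln A = ln(1.442)/0.2225 = 1.6457
A = e^1.6457 ≈ 5.184 km²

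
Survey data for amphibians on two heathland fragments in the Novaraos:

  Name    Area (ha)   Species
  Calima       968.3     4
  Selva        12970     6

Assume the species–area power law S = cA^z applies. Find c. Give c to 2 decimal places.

1.37

z = ln(S₂/S₁) / ln(A₂/A₁) = ln(6/4) / ln(12970/968.3) = 0.4055 / 2.5949 = 0.1563
c = S₁ / A₁^z = 4 / 968.3^0.1563 = 4 / 2.928 = 1.366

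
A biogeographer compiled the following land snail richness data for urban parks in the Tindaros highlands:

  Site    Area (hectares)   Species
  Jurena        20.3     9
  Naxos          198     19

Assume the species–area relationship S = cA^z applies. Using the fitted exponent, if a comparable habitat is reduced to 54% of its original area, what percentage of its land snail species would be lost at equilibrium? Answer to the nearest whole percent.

z = ln(19/9) / ln(198/20.3) = 0.7472 / 2.2776 = 0.3281
S_new/S_old = (A_new/A_old)^z = 0.54^0.3281 = exp(0.3281 × -0.6162) = 0.817
Fraction lost = 1 − 0.817 = 0.183

18%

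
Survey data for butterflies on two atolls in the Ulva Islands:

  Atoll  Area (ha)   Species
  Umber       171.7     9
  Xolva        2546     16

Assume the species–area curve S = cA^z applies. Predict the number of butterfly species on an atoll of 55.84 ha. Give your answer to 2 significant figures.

z = ln(16/9) / ln(2546/171.7) = 0.5754 / 2.6965 = 0.2134
c = 9 / 171.7^0.2134 = 9 / 2.998 = 3.002
S₃ = 3.002 × 55.84^0.2134 = 3.002 × 2.359 ≈ 7.082

7.1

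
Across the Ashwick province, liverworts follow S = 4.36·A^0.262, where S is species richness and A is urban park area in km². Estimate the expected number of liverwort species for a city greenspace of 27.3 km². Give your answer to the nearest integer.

S = 4.36 × 27.3^0.262
ln S = ln 4.36 + 0.262 × ln 27.3 = 1.4725 + 0.262 × 3.3069 = 2.3389
S = e^2.3389 ≈ 10.37

10 species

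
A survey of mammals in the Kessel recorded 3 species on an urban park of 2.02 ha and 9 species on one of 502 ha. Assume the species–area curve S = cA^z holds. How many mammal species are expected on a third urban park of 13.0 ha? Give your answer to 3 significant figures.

4.35

z = ln(9/3) / ln(502/2.02) = 1.0986 / 5.5155 = 0.1992
c = 3 / 2.02^0.1992 = 3 / 1.15 = 2.608
S₃ = 2.608 × 13^0.1992 = 2.608 × 1.667 ≈ 4.347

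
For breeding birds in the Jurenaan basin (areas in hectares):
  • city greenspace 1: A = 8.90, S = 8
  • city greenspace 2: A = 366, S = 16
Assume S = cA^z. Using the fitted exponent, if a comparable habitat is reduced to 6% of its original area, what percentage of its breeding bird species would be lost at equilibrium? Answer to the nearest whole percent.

41%

z = ln(16/8) / ln(366/8.9) = 0.6931 / 3.7166 = 0.1865
S_new/S_old = (A_new/A_old)^z = 0.06^0.1865 = exp(0.1865 × -2.8134) = 0.5917
Fraction lost = 1 − 0.5917 = 0.4083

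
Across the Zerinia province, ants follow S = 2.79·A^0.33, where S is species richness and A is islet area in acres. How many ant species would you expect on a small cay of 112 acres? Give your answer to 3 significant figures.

S = 2.79 × 112^0.33 = 2.79 × 4.745 ≈ 13.24

13.2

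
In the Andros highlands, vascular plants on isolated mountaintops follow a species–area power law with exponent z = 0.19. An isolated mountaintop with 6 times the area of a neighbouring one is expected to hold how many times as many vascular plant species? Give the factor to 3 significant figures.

1.41

S₂/S₁ = (A₂/A₁)^z = 6^0.19
ln(S₂/S₁) = 0.19 × ln 6 = 0.19 × 1.7918 = 0.3404
S₂/S₁ = e^0.3404 ≈ 1.406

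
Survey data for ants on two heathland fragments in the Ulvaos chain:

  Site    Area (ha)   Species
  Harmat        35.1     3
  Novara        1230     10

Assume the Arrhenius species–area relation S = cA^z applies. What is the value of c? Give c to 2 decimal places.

z = ln(S₂/S₁) / ln(A₂/A₁) = ln(10/3) / ln(1230/35.1) = 1.2040 / 3.5566 = 0.3385
c = S₁ / A₁^z = 3 / 35.1^0.3385 = 3 / 3.335 = 0.8995

0.90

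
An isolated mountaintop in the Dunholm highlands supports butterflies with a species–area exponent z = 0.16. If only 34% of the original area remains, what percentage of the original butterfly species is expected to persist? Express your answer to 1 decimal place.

S_new/S_old = (A_new/A_old)^z = 0.34^0.16
= exp(0.16 × ln 0.34) = exp(0.16 × -1.0788) = exp(-0.1726) ≈ 0.8415

84.1%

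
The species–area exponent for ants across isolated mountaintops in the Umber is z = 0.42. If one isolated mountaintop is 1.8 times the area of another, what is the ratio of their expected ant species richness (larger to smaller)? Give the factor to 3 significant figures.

1.28

S₂/S₁ = (A₂/A₁)^z = 1.8^0.42
ln(S₂/S₁) = 0.42 × ln 1.8 = 0.42 × 0.5878 = 0.2469
S₂/S₁ = e^0.2469 ≈ 1.28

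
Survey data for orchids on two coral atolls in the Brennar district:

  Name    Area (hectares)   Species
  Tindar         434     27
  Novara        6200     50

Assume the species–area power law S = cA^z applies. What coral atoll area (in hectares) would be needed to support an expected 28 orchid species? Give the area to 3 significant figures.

z = ln(50/27) / ln(6200/434) = 0.6162 / 2.6593 = 0.2317
c = 27 / 434^0.2317 = 27 / 4.085 = 6.61
A = (28/6.61)^(1/0.2317) ⇒ ln A = ln(4.236)/0.2317 = 6.2300
A = e^6.2300 ≈ 507.8 hectares

508 hectares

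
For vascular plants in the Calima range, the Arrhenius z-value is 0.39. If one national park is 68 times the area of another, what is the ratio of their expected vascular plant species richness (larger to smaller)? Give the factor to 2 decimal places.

5.18

S₂/S₁ = (A₂/A₁)^z = 68^0.39
ln(S₂/S₁) = 0.39 × ln 68 = 0.39 × 4.2195 = 1.6456
S₂/S₁ = e^1.6456 ≈ 5.184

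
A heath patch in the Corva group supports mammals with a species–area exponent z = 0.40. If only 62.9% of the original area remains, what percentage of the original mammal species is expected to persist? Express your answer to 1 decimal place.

83.1%

S_new/S_old = (A_new/A_old)^z = 0.629^0.4
= exp(0.4 × ln 0.629) = exp(0.4 × -0.4636) = exp(-0.1854) ≈ 0.8307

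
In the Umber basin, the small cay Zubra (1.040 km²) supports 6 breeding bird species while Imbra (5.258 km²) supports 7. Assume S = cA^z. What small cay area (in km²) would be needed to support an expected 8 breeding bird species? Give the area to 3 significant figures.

21.4 km²

z = ln(7/6) / ln(5.258/1.04) = 0.1542 / 1.6205 = 0.0951
c = 6 / 1.04^0.0951 = 6 / 1.004 = 5.978
A = (8/5.978)^(1/0.0951) ⇒ ln A = ln(1.338)/0.0951 = 3.0635
A = e^3.0635 ≈ 21.4 km²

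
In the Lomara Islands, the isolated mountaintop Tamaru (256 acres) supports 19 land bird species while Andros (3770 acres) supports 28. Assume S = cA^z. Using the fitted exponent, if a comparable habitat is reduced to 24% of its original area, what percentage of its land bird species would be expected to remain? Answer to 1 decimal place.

81.4%

z = ln(28/19) / ln(3770/256) = 0.3878 / 2.6897 = 0.1442
S_new/S_old = (A_new/A_old)^z = 0.24^0.1442 = exp(0.1442 × -1.4271) = 0.814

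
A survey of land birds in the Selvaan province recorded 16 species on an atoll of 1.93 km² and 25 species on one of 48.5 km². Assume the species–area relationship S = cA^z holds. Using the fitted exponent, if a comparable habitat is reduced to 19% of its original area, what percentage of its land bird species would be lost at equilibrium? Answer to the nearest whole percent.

21%

z = ln(25/16) / ln(48.5/1.93) = 0.4463 / 3.2240 = 0.1384
S_new/S_old = (A_new/A_old)^z = 0.19^0.1384 = exp(0.1384 × -1.6607) = 0.7946
Fraction lost = 1 − 0.7946 = 0.2054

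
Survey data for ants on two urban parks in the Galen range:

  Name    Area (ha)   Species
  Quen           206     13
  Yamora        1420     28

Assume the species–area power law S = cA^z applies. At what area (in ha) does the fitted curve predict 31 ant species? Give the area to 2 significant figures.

z = ln(28/13) / ln(1420/206) = 0.7673 / 1.9305 = 0.3974
c = 13 / 206^0.3974 = 13 / 8.31 = 1.564
A = (31/1.564)^(1/0.3974) ⇒ ln A = ln(19.82)/0.3974 = 7.5145
A = e^7.5145 ≈ 1834 ha

1800 ha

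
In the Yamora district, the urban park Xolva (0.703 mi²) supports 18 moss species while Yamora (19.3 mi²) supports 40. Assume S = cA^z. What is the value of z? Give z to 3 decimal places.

0.241

Taking logs: ln S = ln c + z ln A, so z = (ln S₂ − ln S₁)/(ln A₂ − ln A₁).
z = ln(40/18) / ln(19.3/0.703) = ln(2.222) / ln(27.45) = 0.7985 / 3.3125 = 0.2411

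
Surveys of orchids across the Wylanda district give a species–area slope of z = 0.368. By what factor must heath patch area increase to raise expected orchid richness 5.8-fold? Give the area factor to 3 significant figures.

(A₂/A₁)^0.368 = 5.8, so A₂/A₁ = 5.8^(1/0.368) = 5.8^2.717
ln(A₂/A₁) = ln 5.8 / 0.368 = 1.7579 / 0.368 = 4.7768
A₂/A₁ = e^4.7768 ≈ 118.7

119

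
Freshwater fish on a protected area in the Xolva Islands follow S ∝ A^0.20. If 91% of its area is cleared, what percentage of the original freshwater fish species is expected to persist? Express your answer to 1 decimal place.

S_new/S_old = (A_new/A_old)^z = 0.09^0.2
= exp(0.2 × ln 0.09) = exp(0.2 × -2.4079) = exp(-0.4816) ≈ 0.6178

61.8%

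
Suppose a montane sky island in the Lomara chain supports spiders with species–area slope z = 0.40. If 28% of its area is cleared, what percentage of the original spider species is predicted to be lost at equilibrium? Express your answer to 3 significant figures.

S_new/S_old = (A_new/A_old)^z = 0.72^0.4
= exp(0.4 × ln 0.72) = exp(0.4 × -0.3285) = exp(-0.1314) ≈ 0.8769
Fraction lost = 1 − 0.8769 = 0.1231

12.3%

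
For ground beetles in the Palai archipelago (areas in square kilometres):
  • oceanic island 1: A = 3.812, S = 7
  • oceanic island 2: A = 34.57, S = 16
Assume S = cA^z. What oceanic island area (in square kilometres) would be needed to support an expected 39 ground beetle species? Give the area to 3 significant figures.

z = ln(16/7) / ln(34.57/3.812) = 0.8267 / 2.2048 = 0.3749
c = 7 / 3.812^0.3749 = 7 / 1.652 = 4.238
A = (39/4.238)^(1/0.3749) ⇒ ln A = ln(9.202)/0.3749 = 5.9193
A = e^5.9193 ≈ 372.2 square kilometres

372 square kilometres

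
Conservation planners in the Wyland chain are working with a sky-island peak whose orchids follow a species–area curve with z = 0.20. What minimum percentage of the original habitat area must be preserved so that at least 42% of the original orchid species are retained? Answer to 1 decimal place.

Need (A_new/A_old)^0.2 = 0.42, so A_new/A_old = 0.42^(1/0.2) = 0.42^5
ln(A_new/A_old) = ln 0.42 / 0.2 = -0.8675 / 0.2 = -4.3375
A_new/A_old = e^-4.3375 ≈ 0.01307

1.3%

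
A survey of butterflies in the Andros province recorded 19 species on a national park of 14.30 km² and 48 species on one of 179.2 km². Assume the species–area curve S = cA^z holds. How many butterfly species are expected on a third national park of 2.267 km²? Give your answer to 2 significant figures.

9.7

z = ln(48/19) / ln(179.2/14.3) = 0.9268 / 2.5282 = 0.3666
c = 19 / 14.3^0.3666 = 19 / 2.652 = 7.166
S₃ = 7.166 × 2.267^0.3666 = 7.166 × 1.35 ≈ 9.673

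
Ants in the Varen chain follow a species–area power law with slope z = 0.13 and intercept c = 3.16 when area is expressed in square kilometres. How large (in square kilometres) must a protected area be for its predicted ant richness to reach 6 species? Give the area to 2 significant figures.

140 square kilometres

6 = 3.16 × A^0.13  ⇒  A^0.13 = 6/3.16 = 1.899
ln A = ln(1.899) / 0.13 = 0.6412 / 0.13 = 4.9322
A = e^4.9322 ≈ 138.7 square kilometres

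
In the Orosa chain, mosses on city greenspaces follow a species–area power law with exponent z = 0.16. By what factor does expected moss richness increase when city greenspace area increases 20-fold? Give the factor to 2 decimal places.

S₂/S₁ = (A₂/A₁)^z = 20^0.16
ln(S₂/S₁) = 0.16 × ln 20 = 0.16 × 2.9957 = 0.4793
S₂/S₁ = e^0.4793 ≈ 1.615

1.61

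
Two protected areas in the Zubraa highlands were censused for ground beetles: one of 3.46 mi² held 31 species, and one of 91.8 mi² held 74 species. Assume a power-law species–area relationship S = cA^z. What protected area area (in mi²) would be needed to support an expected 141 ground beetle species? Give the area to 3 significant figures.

1040 mi²

z = ln(74/31) / ln(91.8/3.46) = 0.8701 / 3.2783 = 0.2654
c = 31 / 3.46^0.2654 = 31 / 1.39 = 22.3
A = (141/22.3)^(1/0.2654) ⇒ ln A = ln(6.323)/0.2654 = 6.9487
A = e^6.9487 ≈ 1042 mi²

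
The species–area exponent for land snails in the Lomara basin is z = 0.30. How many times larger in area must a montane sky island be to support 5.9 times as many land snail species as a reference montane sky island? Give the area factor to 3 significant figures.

371

(A₂/A₁)^0.3 = 5.9, so A₂/A₁ = 5.9^(1/0.3) = 5.9^3.333
ln(A₂/A₁) = ln 5.9 / 0.3 = 1.7750 / 0.3 = 5.9165
A₂/A₁ = e^5.9165 ≈ 371.1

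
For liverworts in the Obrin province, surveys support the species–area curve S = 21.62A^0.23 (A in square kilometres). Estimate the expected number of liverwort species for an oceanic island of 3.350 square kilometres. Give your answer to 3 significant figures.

28.6

S = 21.62 × 3.35^0.23
ln S = ln 21.62 + 0.23 × ln 3.35 = 3.0736 + 0.23 × 1.2090 = 3.3517
S = e^3.3517 ≈ 28.55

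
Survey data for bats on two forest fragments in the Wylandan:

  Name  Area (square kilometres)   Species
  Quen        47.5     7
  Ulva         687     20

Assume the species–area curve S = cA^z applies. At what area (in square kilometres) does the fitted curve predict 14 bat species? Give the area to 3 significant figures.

z = ln(20/7) / ln(687/47.5) = 1.0498 / 2.6716 = 0.3930
c = 7 / 47.5^0.3930 = 7 / 4.559 = 1.535
A = (14/1.535)^(1/0.3930) ⇒ ln A = ln(9.118)/0.3930 = 5.6247
A = e^5.6247 ≈ 277.2 square kilometres

277 square kilometres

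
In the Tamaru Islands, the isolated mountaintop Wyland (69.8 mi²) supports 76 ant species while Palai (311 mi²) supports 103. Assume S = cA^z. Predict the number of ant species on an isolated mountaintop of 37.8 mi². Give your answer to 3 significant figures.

67.1

z = ln(103/76) / ln(311/69.8) = 0.3040 / 1.4942 = 0.2035
c = 76 / 69.8^0.2035 = 76 / 2.372 = 32.04
S₃ = 32.04 × 37.8^0.2035 = 32.04 × 2.094 ≈ 67.08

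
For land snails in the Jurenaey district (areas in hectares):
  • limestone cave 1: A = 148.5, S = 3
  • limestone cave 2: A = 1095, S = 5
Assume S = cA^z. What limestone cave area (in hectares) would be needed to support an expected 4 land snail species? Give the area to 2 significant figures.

z = ln(5/3) / ln(1095/148.5) = 0.5108 / 1.9979 = 0.2557
c = 3 / 148.5^0.2557 = 3 / 3.591 = 0.8353
A = (4/0.8353)^(1/0.2557) ⇒ ln A = ln(4.789)/0.2557 = 6.1258
A = e^6.1258 ≈ 457.5 hectares

460 hectares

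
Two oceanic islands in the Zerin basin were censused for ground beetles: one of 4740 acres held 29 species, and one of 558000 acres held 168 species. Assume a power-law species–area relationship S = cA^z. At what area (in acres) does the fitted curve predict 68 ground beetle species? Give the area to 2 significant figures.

z = ln(168/29) / ln(558000/4740) = 1.7567 / 4.7683 = 0.3684
c = 29 / 4740^0.3684 = 29 / 22.6 = 1.283
A = (68/1.283)^(1/0.3684) ⇒ ln A = ln(53)/0.3684 = 10.7770
A = e^10.7770 ≈ 47908 acres

48000 acres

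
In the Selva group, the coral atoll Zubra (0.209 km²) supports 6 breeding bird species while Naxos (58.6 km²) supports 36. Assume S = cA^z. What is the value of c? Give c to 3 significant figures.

9.87

z = ln(S₂/S₁) / ln(A₂/A₁) = ln(36/6) / ln(58.6/0.209) = 1.7918 / 5.6362 = 0.3179
c = S₁ / A₁^z = 6 / 0.209^0.3179 = 6 / 0.608 = 9.869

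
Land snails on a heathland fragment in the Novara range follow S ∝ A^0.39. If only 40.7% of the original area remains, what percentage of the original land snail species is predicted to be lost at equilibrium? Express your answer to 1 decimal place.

29.6%

S_new/S_old = (A_new/A_old)^z = 0.407^0.39
= exp(0.39 × ln 0.407) = exp(0.39 × -0.8989) = exp(-0.3506) ≈ 0.7043
Fraction lost = 1 − 0.7043 = 0.2957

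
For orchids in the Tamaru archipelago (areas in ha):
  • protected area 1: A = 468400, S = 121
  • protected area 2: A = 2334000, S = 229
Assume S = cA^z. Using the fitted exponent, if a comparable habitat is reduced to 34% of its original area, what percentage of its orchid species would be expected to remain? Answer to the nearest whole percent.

z = ln(229/121) / ln(2334000/468400) = 0.6379 / 1.6060 = 0.3972
S_new/S_old = (A_new/A_old)^z = 0.34^0.3972 = exp(0.3972 × -1.0788) = 0.6515

65%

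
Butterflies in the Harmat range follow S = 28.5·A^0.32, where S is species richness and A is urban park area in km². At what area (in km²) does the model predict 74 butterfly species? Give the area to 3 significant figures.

19.7 km²

74 = 28.5 × A^0.32  ⇒  A^0.32 = 74/28.5 = 2.596
ln A = ln(2.596) / 0.32 = 0.9542 / 0.32 = 2.9818
A = e^2.9818 ≈ 19.72 km²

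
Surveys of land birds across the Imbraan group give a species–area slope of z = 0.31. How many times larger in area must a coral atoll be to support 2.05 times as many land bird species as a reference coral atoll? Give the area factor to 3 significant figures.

(A₂/A₁)^0.31 = 2.05, so A₂/A₁ = 2.05^(1/0.31) = 2.05^3.226
ln(A₂/A₁) = ln 2.05 / 0.31 = 0.7178 / 0.31 = 2.3156
A₂/A₁ = e^2.3156 ≈ 10.13

10.1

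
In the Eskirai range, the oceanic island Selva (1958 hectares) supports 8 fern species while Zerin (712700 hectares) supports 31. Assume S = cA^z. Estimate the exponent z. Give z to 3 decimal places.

0.230

Taking logs: ln S = ln c + z ln A, so z = (ln S₂ − ln S₁)/(ln A₂ − ln A₁).
z = ln(31/8) / ln(712700/1958) = ln(3.875) / ln(364) = 1.3545 / 5.8971 = 0.2297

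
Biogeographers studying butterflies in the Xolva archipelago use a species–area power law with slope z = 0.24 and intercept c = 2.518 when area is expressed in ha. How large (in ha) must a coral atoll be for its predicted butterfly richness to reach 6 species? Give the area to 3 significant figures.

37.3 ha

6 = 2.518 × A^0.24  ⇒  A^0.24 = 6/2.518 = 2.383
ln A = ln(2.383) / 0.24 = 0.8683 / 0.24 = 3.6179
A = e^3.6179 ≈ 37.26 ha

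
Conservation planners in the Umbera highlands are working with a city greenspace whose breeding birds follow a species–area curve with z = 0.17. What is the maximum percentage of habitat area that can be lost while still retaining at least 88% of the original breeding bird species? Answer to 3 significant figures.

52.9%

Need (A_new/A_old)^0.17 = 0.88, so A_new/A_old = 0.88^(1/0.17) = 0.88^5.882
ln(A_new/A_old) = ln 0.88 / 0.17 = -0.1278 / 0.17 = -0.7520
A_new/A_old = e^-0.7520 ≈ 0.4714
Fraction that can be lost = 1 − 0.4714 = 0.5286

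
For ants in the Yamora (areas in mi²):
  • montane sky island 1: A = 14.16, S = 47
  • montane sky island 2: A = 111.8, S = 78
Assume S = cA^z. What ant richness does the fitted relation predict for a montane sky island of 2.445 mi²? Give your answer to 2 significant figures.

31

z = ln(78/47) / ln(111.8/14.16) = 0.5066 / 2.0663 = 0.2452
c = 47 / 14.16^0.2452 = 47 / 1.915 = 24.54
S₃ = 24.54 × 2.445^0.2452 = 24.54 × 1.245 ≈ 30.56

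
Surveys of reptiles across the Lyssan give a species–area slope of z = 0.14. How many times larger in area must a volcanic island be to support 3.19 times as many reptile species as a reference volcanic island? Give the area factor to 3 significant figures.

3970

(A₂/A₁)^0.14 = 3.19, so A₂/A₁ = 3.19^(1/0.14) = 3.19^7.143
ln(A₂/A₁) = ln 3.19 / 0.14 = 1.1600 / 0.14 = 8.2859
A₂/A₁ = e^8.2859 ≈ 3967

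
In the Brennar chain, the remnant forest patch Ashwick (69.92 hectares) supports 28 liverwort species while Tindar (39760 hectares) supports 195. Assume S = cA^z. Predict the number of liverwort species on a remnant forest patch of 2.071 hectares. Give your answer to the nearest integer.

10

z = ln(195/28) / ln(39760/69.92) = 1.9408 / 6.3433 = 0.3060
c = 28 / 69.92^0.3060 = 28 / 3.668 = 7.635
S₃ = 7.635 × 2.071^0.3060 = 7.635 × 1.25 ≈ 9.539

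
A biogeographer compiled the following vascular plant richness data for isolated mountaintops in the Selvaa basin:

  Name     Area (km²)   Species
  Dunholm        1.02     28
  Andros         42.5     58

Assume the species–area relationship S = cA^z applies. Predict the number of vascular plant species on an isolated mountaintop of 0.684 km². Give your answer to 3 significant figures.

z = ln(58/28) / ln(42.5/1.02) = 0.7282 / 3.7297 = 0.1953
c = 28 / 1.02^0.1953 = 28 / 1.004 = 27.89
S₃ = 27.89 × 0.684^0.1953 = 27.89 × 0.9285 ≈ 25.9

25.9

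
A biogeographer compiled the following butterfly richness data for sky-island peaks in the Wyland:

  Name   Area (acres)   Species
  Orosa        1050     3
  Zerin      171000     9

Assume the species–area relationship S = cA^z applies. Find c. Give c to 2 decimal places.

0.67

z = ln(S₂/S₁) / ln(A₂/A₁) = ln(9/3) / ln(171000/1050) = 1.0986 / 5.0929 = 0.2157
c = S₁ / A₁^z = 3 / 1050^0.2157 = 3 / 4.485 = 0.669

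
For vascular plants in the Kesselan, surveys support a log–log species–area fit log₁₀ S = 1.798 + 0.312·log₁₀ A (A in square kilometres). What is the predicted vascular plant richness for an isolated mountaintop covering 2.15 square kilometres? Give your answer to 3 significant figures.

79.7

S = 62.81 × 2.15^0.312
ln S = ln 62.81 + 0.312 × ln 2.15 = 4.1400 + 0.312 × 0.7655 = 4.3789
S = e^4.3789 ≈ 79.75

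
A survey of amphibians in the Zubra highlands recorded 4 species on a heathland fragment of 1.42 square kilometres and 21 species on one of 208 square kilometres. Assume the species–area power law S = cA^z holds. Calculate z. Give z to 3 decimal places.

0.333

Taking logs: ln S = ln c + z ln A, so z = (ln S₂ − ln S₁)/(ln A₂ − ln A₁).
z = ln(21/4) / ln(208/1.42) = ln(5.25) / ln(146.5) = 1.6582 / 4.9869 = 0.3325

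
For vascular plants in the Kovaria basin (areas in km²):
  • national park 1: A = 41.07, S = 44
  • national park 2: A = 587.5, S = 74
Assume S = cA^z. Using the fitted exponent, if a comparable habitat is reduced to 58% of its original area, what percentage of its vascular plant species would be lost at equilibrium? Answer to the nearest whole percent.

z = ln(74/44) / ln(587.5/41.07) = 0.5199 / 2.6606 = 0.1954
S_new/S_old = (A_new/A_old)^z = 0.58^0.1954 = exp(0.1954 × -0.5447) = 0.899
Fraction lost = 1 − 0.899 = 0.101

10%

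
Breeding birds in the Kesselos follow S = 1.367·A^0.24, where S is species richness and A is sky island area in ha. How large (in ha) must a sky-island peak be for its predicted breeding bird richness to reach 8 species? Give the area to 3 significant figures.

1570 ha

8 = 1.367 × A^0.24  ⇒  A^0.24 = 8/1.367 = 5.852
ln A = ln(5.852) / 0.24 = 1.7668 / 0.24 = 7.3618
A = e^7.3618 ≈ 1575 ha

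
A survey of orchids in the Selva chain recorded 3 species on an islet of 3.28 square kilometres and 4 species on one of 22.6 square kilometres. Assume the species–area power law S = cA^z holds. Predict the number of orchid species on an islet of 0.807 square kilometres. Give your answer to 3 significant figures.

2.43

z = ln(4/3) / ln(22.6/3.28) = 0.2877 / 1.9301 = 0.1490
c = 3 / 3.28^0.1490 = 3 / 1.194 = 2.513
S₃ = 2.513 × 0.807^0.1490 = 2.513 × 0.9685 ≈ 2.434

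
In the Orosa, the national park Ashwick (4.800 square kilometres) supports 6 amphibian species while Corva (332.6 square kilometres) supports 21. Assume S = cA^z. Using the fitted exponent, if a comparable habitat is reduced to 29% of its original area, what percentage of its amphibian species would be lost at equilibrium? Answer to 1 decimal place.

30.6%

z = ln(21/6) / ln(332.6/4.8) = 1.2528 / 4.2383 = 0.2956
S_new/S_old = (A_new/A_old)^z = 0.29^0.2956 = exp(0.2956 × -1.2379) = 0.6936
Fraction lost = 1 − 0.6936 = 0.3064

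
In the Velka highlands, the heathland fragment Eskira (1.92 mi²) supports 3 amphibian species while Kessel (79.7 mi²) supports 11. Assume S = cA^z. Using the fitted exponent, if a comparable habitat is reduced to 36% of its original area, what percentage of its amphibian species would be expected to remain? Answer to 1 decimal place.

70.0%

z = ln(11/3) / ln(79.7/1.92) = 1.2993 / 3.7259 = 0.3487
S_new/S_old = (A_new/A_old)^z = 0.36^0.3487 = exp(0.3487 × -1.0217) = 0.7003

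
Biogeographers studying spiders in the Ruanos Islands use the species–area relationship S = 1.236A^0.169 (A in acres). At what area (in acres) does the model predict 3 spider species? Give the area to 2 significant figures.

3 = 1.236 × A^0.169  ⇒  A^0.169 = 3/1.236 = 2.427
ln A = ln(2.427) / 0.169 = 0.8867 / 0.169 = 5.2469
A = e^5.2469 ≈ 190 acres

190 acres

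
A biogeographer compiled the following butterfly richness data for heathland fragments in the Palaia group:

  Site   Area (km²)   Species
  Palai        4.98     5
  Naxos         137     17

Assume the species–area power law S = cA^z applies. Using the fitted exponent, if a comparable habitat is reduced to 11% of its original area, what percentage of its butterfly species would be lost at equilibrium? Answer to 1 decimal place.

z = ln(17/5) / ln(137/4.98) = 1.2238 / 3.3146 = 0.3692
S_new/S_old = (A_new/A_old)^z = 0.11^0.3692 = exp(0.3692 × -2.2073) = 0.4427
Fraction lost = 1 − 0.4427 = 0.5573

55.7%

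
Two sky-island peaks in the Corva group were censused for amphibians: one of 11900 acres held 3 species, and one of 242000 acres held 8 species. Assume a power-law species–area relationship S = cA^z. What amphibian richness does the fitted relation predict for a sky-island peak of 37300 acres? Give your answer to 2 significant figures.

4.4

z = ln(8/3) / ln(242000/11900) = 0.9808 / 3.0124 = 0.3256
c = 3 / 11900^0.3256 = 3 / 21.23 = 0.1413
S₃ = 0.1413 × 37300^0.3256 = 0.1413 × 30.8 ≈ 4.352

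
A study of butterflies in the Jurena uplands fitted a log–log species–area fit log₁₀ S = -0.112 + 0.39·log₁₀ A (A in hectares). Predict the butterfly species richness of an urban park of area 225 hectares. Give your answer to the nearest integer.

6

S = 0.7727 × 225^0.39
ln S = ln 0.7727 + 0.39 × ln 225 = -0.2579 + 0.39 × 5.4161 = 1.8544
S = e^1.8544 ≈ 6.388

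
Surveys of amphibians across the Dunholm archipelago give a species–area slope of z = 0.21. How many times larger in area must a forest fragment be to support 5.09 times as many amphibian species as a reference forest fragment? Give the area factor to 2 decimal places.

2319.12

(A₂/A₁)^0.21 = 5.09, so A₂/A₁ = 5.09^(1/0.21) = 5.09^4.762
ln(A₂/A₁) = ln 5.09 / 0.21 = 1.6273 / 0.21 = 7.7489
A₂/A₁ = e^7.7489 ≈ 2319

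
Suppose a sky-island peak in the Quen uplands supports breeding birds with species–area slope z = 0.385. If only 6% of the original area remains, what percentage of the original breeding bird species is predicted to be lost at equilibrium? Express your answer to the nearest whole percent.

66%

S_new/S_old = (A_new/A_old)^z = 0.06^0.385
= exp(0.385 × ln 0.06) = exp(0.385 × -2.8134) = exp(-1.0832) ≈ 0.3385
Fraction lost = 1 − 0.3385 = 0.6615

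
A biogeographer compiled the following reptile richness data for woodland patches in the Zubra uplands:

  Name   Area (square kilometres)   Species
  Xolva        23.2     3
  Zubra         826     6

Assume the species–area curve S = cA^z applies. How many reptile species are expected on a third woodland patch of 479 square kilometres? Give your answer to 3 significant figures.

z = ln(6/3) / ln(826/23.2) = 0.6931 / 3.5724 = 0.1940
c = 3 / 23.2^0.1940 = 3 / 1.841 = 1.63
S₃ = 1.63 × 479^0.1940 = 1.63 × 3.312 ≈ 5.398

5.40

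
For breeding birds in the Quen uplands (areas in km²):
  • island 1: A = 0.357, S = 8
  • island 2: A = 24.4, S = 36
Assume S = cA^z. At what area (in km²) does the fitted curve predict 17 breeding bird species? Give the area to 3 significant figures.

2.97 km²

z = ln(36/8) / ln(24.4/0.357) = 1.5041 / 4.2246 = 0.3560
c = 8 / 0.357^0.3560 = 8 / 0.693 = 11.54
A = (17/11.54)^(1/0.3560) ⇒ ln A = ln(1.473)/0.3560 = 1.0871
A = e^1.0871 ≈ 2.966 km²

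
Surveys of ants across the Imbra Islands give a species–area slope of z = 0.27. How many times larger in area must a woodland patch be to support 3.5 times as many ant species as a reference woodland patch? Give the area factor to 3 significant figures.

(A₂/A₁)^0.27 = 3.5, so A₂/A₁ = 3.5^(1/0.27) = 3.5^3.704
ln(A₂/A₁) = ln 3.5 / 0.27 = 1.2528 / 0.27 = 4.6399
A₂/A₁ = e^4.6399 ≈ 103.5

104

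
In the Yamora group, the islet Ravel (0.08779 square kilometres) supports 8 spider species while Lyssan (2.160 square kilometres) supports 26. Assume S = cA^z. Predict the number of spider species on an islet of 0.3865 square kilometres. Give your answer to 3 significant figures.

13.8

z = ln(26/8) / ln(2.16/0.08779) = 1.1787 / 3.2029 = 0.3680
c = 8 / 0.08779^0.3680 = 8 / 0.4085 = 19.58
S₃ = 19.58 × 0.3865^0.3680 = 19.58 × 0.7048 ≈ 13.8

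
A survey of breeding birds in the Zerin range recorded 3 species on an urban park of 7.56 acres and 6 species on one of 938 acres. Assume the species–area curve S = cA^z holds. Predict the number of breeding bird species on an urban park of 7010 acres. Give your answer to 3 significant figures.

8.01

z = ln(6/3) / ln(938/7.56) = 0.6931 / 4.8209 = 0.1438
c = 3 / 7.56^0.1438 = 3 / 1.338 = 2.243
S₃ = 2.243 × 7010^0.1438 = 2.243 × 3.572 ≈ 8.012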